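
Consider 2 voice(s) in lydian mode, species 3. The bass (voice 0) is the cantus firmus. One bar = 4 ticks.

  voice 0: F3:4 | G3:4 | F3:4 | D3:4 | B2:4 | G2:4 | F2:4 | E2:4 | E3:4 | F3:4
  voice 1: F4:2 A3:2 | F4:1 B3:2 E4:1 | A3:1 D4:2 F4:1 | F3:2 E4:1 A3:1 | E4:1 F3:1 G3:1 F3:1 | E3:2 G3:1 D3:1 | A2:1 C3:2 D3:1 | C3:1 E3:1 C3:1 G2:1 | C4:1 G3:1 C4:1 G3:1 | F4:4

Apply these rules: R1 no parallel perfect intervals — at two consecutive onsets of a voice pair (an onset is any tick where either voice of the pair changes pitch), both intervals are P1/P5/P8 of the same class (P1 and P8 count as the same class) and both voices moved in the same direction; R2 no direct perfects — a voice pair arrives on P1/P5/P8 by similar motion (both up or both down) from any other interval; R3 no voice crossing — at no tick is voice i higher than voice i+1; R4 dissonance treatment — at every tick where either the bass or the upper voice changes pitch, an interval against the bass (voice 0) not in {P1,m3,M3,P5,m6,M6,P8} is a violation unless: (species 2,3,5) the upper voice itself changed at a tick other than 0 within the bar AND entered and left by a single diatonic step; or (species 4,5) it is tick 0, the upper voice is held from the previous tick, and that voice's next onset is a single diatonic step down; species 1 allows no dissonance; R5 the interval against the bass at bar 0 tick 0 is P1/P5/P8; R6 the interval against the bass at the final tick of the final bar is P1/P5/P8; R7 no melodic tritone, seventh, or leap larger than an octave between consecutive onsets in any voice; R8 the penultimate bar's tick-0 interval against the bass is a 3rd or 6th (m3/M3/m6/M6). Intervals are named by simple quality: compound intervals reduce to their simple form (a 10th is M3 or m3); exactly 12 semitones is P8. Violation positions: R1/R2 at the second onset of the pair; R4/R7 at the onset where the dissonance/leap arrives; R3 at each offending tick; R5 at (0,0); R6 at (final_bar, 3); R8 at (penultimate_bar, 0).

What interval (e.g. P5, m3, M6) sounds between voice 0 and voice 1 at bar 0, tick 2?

M3

voice 0=F3 voice 1=A3 -> M3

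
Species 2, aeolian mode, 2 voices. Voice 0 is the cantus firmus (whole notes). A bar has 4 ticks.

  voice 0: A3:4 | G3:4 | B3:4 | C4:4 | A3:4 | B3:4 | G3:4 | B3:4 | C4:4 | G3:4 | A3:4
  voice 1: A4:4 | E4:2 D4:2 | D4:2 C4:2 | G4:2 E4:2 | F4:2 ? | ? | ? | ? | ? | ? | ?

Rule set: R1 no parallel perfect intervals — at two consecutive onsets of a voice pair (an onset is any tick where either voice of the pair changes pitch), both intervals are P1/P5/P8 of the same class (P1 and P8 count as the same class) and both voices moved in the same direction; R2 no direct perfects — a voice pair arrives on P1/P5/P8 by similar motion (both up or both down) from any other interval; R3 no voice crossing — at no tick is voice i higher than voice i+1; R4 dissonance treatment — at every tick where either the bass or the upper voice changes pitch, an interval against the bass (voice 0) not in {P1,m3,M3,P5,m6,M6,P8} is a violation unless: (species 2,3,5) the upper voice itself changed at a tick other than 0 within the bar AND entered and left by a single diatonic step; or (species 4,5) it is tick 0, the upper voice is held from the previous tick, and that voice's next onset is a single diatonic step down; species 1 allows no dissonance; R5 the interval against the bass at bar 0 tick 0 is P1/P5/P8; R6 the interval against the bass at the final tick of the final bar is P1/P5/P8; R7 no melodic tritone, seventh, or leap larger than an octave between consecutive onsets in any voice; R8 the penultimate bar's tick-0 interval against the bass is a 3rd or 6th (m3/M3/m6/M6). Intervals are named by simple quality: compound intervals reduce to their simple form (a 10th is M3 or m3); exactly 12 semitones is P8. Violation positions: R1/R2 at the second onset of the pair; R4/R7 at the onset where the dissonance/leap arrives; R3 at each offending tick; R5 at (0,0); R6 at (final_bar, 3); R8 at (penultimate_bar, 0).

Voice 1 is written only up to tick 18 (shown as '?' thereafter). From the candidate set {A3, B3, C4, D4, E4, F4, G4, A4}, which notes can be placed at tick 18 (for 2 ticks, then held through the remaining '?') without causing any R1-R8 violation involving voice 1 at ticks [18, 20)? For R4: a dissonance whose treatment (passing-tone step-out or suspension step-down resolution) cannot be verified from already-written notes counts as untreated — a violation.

{A3, A4, C4, E4, F4}

A3: legal
B3: violates R4,R7
C4: legal
D4: violates R4
E4: legal
F4: legal
G4: violates R4
A4: legal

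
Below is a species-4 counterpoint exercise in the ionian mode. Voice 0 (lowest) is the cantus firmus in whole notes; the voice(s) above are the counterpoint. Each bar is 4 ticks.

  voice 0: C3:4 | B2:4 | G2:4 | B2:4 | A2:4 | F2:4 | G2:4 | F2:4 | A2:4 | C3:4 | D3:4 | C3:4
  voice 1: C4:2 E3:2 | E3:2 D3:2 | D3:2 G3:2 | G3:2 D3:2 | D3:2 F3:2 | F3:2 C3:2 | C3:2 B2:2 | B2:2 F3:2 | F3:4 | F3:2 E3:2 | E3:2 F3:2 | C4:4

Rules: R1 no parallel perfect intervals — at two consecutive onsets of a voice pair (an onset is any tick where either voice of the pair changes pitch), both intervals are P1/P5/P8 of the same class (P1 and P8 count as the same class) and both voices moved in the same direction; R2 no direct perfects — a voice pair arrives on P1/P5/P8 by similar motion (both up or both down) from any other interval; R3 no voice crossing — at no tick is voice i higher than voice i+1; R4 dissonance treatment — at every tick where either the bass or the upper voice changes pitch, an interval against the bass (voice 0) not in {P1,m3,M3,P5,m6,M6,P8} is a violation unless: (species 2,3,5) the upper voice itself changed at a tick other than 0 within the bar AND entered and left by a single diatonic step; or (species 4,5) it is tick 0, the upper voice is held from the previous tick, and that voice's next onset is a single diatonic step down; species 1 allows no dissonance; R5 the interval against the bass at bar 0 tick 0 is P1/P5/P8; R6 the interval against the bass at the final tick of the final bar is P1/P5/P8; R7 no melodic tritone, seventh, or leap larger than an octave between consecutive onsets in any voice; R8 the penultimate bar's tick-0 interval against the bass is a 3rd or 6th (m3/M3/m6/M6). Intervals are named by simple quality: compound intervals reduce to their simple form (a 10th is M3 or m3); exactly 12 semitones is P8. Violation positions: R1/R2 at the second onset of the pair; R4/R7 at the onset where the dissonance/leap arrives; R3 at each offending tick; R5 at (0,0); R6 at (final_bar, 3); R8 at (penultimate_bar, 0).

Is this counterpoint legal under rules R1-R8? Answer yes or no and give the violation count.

No (5 violations)

bar 0: v0=C3 v1=C4 (P8)
bar 1: v0=B2 v1=E3 (P4)
bar 2: v0=G2 v1=D3 (P5)
bar 3: v0=B2 v1=G3 (m6)
bar 4: v0=A2 v1=D3 (P4)
bar 5: v0=F2 v1=F3 (P8)
bar 6: v0=G2 v1=C3 (P4)
bar 7: v0=F2 v1=B2 (TT)
bar 8: v0=A2 v1=F3 (m6)
bar 9: v0=C3 v1=F3 (P4)
bar 10: v0=D3 v1=E3 (M2)
bar 11: v0=C3 v1=C4 (P8)
  R4 @ bar4.0: A2/D3 P4 untreated
  R4 @ bar7.0: F2/B2 TT untreated
  R7 @ bar7.2: B2->F3 leap 6st
  R4 @ bar10.0: D3/E3 M2 untreated
  R8 @ bar10.0: penult M2 not 3rd/6th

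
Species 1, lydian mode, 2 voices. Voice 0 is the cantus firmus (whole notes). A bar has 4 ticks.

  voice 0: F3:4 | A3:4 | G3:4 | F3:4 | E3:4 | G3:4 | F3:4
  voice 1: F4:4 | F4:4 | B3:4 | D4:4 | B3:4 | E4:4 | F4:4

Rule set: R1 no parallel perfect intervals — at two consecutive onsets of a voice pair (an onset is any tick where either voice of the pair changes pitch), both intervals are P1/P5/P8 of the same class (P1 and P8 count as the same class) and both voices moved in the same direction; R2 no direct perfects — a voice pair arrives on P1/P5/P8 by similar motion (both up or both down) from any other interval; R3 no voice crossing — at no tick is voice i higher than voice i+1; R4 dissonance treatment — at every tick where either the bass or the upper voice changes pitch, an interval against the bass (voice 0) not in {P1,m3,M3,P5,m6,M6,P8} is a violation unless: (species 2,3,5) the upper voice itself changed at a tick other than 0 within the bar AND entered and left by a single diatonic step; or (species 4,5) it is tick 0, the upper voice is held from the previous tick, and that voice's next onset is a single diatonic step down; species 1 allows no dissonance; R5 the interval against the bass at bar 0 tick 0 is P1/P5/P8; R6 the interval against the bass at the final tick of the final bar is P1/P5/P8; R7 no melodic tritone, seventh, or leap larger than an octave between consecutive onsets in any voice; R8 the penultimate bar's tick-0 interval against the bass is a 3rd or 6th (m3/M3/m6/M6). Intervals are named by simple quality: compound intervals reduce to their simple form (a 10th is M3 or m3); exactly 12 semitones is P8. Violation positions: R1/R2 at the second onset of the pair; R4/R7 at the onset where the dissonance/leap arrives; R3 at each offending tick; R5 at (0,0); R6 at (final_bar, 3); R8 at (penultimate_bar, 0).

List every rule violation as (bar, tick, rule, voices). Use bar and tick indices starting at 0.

(2, 0, R7, (1,))
(4, 0, R2, (0, 1))

bar 0: v0=F3 v1=F4 downbeat P8
bar 1: v0=A3 v1=F4 downbeat m6
bar 2: v0=G3 v1=B3 downbeat M3
bar 3: v0=F3 v1=D4 downbeat M6
bar 4: v0=E3 v1=B3 downbeat P5
bar 5: v0=G3 v1=E4 downbeat M6
bar 6: v0=F3 v1=F4 downbeat P8
  -> R7 @ bar 2 tick 0 v(1,): F4->B3 leap 6st
  -> R2 @ bar 4 tick 0 v(0, 1): F3/D4 M6 -> E3/B3 P5 similar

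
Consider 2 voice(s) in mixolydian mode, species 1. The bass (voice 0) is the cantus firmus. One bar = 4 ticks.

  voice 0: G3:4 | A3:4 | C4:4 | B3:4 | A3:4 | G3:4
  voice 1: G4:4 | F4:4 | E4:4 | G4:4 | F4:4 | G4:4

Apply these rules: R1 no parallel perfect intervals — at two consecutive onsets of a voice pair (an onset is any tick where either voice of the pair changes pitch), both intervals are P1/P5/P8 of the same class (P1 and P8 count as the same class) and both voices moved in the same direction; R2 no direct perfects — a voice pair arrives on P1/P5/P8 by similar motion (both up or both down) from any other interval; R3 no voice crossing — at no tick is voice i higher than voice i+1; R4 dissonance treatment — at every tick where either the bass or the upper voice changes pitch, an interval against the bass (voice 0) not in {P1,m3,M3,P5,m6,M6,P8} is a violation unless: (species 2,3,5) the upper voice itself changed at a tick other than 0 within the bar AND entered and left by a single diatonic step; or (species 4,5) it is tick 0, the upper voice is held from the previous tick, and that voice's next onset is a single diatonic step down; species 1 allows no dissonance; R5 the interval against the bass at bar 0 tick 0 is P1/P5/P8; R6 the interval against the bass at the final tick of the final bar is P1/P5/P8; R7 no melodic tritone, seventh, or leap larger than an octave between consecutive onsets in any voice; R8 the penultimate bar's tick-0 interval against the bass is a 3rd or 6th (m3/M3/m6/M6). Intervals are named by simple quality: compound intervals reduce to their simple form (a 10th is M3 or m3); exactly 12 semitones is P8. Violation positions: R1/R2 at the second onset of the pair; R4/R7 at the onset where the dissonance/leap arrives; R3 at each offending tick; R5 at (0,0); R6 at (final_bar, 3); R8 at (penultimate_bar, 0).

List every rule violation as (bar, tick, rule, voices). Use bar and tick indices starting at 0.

No violations across 6 bars (G3..G3 vs G4..G4).

bar 0: v0=G3 v1=G4 downbeat P8
bar 1: v0=A3 v1=F4 downbeat m6
bar 2: v0=C4 v1=E4 downbeat M3
bar 3: v0=B3 v1=G4 downbeat m6
bar 4: v0=A3 v1=F4 downbeat m6
bar 5: v0=G3 v1=G4 downbeat P8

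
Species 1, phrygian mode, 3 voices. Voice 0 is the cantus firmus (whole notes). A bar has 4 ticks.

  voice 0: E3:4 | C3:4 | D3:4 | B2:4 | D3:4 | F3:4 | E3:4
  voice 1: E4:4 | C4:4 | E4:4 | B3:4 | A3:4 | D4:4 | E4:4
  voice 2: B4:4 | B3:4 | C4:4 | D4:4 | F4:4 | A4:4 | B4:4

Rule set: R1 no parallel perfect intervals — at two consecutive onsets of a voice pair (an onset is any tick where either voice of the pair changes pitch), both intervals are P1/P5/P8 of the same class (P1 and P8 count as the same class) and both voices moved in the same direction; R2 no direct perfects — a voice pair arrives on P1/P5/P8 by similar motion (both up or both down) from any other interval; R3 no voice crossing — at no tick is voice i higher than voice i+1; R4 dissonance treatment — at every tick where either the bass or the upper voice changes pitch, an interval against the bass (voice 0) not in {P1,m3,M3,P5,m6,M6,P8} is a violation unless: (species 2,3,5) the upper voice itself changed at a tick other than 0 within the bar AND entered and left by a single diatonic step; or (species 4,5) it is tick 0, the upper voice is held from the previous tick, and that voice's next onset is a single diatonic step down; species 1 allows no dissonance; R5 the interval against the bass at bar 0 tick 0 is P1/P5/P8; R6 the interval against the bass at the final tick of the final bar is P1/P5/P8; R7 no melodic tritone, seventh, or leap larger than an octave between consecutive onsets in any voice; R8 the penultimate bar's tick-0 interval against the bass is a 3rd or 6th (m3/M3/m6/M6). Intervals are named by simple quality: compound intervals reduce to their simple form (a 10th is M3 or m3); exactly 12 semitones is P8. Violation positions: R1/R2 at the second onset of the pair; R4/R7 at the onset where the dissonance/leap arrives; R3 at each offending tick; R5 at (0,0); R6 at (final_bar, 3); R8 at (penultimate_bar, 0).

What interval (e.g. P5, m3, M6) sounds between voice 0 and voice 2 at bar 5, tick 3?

M3

voice 0=F3 voice 2=A4 -> M3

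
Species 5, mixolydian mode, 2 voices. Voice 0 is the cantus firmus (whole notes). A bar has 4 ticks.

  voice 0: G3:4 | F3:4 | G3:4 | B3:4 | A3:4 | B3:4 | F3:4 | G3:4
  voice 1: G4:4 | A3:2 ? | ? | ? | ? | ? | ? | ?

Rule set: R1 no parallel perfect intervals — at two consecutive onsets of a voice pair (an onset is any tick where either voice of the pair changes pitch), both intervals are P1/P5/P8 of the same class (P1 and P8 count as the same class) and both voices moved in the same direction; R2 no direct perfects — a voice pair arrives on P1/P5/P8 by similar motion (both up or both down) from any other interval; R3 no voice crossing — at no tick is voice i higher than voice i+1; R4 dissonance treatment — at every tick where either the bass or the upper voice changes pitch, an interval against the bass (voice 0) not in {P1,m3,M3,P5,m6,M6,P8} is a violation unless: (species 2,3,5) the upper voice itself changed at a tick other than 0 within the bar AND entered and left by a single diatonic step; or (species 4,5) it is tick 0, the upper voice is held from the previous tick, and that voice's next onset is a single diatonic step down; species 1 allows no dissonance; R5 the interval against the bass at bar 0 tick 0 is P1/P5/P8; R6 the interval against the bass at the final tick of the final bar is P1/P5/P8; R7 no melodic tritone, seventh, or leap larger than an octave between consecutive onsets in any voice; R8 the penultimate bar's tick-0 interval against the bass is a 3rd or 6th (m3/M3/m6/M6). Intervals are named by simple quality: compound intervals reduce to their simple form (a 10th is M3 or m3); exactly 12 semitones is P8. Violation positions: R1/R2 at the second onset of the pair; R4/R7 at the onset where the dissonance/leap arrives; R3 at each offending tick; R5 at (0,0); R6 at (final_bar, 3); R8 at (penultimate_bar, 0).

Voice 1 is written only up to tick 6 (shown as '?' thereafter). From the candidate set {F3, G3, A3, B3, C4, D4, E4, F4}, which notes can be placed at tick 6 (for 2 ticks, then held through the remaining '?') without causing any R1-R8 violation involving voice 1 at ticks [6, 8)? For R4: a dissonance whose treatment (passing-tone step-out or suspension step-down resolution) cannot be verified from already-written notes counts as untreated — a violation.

{A3, C4, D4, F3, F4}

F3: legal
G3: violates R4
A3: legal
B3: violates R4
C4: legal
D4: legal
E4: violates R4
F4: legal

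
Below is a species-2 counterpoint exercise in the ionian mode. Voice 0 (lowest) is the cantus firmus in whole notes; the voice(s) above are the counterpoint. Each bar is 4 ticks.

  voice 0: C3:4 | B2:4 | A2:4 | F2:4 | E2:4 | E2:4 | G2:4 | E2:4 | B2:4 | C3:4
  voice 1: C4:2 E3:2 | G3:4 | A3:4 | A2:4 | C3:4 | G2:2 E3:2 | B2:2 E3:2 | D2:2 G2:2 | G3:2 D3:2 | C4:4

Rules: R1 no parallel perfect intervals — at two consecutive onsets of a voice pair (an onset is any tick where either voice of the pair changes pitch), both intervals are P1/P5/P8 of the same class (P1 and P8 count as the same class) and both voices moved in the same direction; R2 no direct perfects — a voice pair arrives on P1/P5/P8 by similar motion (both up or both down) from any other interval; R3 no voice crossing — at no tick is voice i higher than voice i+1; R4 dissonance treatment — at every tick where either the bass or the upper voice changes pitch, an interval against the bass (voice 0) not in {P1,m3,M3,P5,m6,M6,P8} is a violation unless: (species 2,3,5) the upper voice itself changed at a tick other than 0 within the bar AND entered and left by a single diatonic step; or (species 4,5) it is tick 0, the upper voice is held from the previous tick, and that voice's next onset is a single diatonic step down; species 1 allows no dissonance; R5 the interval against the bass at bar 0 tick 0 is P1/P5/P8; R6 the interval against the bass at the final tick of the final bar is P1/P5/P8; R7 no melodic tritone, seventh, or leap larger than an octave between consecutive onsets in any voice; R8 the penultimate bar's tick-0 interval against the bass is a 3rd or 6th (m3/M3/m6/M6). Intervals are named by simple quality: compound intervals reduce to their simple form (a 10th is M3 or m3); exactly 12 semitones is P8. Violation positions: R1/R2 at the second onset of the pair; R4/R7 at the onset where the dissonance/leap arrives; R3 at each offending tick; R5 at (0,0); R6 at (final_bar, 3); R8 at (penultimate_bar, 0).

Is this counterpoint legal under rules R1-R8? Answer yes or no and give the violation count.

bar 0: v0=C3 v1=C4 (P8)
bar 1: v0=B2 v1=G3 (m6)
bar 2: v0=A2 v1=A3 (P8)
bar 3: v0=F2 v1=A2 (M3)
bar 4: v0=E2 v1=C3 (m6)
bar 5: v0=E2 v1=G2 (m3)
bar 6: v0=G2 v1=B2 (M3)
bar 7: v0=E2 v1=D2 (M2)
bar 8: v0=B2 v1=G3 (m6)
bar 9: v0=C3 v1=C4 (P8)
  R3 @ bar7.0: E2 above D2
  R4 @ bar7.0: E2/D2 M2 untreated
  R7 @ bar7.0: E3->D2 leap 14st
  R3 @ bar7.1: E2 above D2
  R2 @ bar9.0: B2/D3 m3 -> C3/C4 P8 similar
  R7 @ bar9.0: D3->C4 leap 10st

No (6 violations)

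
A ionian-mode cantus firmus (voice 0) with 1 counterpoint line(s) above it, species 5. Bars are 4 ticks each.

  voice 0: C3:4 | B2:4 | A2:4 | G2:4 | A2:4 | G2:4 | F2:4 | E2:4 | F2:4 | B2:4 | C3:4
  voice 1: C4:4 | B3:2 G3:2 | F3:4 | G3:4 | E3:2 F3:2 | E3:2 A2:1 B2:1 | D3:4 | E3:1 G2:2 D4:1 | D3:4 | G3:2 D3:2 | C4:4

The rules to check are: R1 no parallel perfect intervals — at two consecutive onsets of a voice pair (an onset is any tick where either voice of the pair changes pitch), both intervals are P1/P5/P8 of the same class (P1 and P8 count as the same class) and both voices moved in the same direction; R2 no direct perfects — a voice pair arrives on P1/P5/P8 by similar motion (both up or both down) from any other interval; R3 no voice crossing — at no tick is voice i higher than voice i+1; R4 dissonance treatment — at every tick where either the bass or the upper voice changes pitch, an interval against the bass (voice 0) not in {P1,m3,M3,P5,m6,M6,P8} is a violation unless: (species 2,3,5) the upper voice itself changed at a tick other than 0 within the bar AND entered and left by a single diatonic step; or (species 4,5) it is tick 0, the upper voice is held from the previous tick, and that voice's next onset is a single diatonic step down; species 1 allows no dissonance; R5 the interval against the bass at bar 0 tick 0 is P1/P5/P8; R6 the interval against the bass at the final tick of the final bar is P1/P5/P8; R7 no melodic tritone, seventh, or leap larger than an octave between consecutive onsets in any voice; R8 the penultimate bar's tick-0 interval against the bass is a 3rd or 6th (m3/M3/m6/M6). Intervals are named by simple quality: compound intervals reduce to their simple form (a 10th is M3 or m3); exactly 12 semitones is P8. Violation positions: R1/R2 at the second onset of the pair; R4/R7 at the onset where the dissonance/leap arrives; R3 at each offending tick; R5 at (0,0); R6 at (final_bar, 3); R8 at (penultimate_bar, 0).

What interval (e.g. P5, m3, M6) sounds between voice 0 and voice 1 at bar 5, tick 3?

voice 0=G2 voice 1=B2 -> M3

M3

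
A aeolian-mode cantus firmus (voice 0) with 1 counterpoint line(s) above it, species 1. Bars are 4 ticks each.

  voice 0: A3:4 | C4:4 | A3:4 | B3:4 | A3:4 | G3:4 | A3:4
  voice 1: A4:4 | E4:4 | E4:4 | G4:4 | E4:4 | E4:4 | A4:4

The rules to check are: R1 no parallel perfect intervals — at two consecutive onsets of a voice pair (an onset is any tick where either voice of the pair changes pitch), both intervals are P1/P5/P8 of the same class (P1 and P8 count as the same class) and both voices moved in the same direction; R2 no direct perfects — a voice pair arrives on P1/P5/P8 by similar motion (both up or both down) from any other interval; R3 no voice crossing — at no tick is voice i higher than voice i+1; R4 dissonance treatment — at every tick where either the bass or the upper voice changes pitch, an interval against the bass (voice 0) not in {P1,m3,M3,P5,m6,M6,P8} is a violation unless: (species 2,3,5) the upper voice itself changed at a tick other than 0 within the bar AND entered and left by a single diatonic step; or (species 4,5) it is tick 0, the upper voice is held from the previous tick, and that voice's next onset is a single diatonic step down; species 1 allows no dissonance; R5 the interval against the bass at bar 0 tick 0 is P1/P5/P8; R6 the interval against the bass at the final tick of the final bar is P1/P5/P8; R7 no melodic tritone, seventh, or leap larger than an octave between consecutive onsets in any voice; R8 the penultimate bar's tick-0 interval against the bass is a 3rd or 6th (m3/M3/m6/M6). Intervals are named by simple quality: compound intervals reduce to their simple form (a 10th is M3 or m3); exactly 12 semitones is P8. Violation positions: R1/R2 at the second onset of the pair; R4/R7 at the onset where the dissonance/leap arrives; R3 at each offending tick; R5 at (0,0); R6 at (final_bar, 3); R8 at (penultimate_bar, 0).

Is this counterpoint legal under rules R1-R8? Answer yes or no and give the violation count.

No (2 violations)

bar 0: v0=A3 v1=A4 (P8)
bar 1: v0=C4 v1=E4 (M3)
bar 2: v0=A3 v1=E4 (P5)
bar 3: v0=B3 v1=G4 (m6)
bar 4: v0=A3 v1=E4 (P5)
bar 5: v0=G3 v1=E4 (M6)
bar 6: v0=A3 v1=A4 (P8)
  R2 @ bar4.0: B3/G4 m6 -> A3/E4 P5 similar
  R2 @ bar6.0: G3/E4 M6 -> A3/A4 P8 similar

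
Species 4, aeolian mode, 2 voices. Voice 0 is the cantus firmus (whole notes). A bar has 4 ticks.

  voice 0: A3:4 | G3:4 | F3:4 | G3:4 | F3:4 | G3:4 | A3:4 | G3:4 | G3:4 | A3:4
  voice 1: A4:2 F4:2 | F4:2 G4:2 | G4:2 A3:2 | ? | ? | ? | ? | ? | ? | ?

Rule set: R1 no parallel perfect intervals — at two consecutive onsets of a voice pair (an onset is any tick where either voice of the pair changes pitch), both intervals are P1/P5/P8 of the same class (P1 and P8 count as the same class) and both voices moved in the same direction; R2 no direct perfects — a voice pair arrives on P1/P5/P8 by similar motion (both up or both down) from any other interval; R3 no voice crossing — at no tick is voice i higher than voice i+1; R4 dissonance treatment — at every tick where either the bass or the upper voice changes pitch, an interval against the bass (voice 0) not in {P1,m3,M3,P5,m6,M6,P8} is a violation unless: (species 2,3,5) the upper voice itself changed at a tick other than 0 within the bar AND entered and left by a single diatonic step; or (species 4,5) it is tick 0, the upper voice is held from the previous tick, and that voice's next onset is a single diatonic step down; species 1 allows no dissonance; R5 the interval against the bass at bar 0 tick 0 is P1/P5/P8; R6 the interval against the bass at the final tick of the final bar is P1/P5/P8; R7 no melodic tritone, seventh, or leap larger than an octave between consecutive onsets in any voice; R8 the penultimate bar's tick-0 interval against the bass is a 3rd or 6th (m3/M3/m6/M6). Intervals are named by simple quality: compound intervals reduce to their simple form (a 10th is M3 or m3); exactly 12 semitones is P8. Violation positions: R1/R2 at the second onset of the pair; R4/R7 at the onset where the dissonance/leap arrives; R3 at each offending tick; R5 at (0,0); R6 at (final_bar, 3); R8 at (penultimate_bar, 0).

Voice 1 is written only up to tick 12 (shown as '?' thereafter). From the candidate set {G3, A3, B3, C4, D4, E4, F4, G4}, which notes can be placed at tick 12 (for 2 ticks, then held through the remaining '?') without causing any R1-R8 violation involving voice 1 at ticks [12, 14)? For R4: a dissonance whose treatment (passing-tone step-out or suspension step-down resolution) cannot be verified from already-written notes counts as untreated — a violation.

G3: legal
A3: violates R4
B3: legal
C4: violates R4
D4: violates R2
E4: legal
F4: violates R4
G4: violates R2,R7

{B3, E4, G3}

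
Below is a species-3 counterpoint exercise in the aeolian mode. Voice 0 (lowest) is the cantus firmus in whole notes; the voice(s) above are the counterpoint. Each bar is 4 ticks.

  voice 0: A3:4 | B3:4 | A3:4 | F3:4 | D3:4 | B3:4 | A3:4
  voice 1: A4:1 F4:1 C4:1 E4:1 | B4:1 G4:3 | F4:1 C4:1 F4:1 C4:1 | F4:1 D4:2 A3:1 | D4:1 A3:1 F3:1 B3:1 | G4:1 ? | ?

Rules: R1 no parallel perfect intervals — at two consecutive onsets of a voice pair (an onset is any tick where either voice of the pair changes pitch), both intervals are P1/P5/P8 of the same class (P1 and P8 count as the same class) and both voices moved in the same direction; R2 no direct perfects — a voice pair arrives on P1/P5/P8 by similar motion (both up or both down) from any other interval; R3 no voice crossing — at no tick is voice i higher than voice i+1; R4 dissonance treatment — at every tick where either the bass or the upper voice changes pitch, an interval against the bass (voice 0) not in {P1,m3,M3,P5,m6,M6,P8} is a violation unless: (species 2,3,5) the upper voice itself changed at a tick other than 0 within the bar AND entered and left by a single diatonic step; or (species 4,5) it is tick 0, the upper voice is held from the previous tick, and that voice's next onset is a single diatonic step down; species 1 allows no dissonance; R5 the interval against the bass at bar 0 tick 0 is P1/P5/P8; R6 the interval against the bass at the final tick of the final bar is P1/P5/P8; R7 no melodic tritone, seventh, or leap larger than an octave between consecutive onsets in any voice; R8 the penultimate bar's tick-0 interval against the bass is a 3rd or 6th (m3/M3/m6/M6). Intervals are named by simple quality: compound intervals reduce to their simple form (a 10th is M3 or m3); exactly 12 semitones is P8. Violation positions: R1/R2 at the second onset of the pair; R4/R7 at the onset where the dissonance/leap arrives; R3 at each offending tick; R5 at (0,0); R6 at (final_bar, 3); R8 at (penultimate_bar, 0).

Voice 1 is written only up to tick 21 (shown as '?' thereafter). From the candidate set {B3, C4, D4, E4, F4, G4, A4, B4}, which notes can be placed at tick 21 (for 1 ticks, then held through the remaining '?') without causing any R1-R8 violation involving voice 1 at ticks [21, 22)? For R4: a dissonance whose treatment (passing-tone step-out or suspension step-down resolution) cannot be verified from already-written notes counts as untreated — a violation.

B3: legal
C4: violates R4
D4: legal
E4: violates R4
F4: violates R4
G4: legal
A4: violates R4
B4: legal

{B3, B4, D4, G4}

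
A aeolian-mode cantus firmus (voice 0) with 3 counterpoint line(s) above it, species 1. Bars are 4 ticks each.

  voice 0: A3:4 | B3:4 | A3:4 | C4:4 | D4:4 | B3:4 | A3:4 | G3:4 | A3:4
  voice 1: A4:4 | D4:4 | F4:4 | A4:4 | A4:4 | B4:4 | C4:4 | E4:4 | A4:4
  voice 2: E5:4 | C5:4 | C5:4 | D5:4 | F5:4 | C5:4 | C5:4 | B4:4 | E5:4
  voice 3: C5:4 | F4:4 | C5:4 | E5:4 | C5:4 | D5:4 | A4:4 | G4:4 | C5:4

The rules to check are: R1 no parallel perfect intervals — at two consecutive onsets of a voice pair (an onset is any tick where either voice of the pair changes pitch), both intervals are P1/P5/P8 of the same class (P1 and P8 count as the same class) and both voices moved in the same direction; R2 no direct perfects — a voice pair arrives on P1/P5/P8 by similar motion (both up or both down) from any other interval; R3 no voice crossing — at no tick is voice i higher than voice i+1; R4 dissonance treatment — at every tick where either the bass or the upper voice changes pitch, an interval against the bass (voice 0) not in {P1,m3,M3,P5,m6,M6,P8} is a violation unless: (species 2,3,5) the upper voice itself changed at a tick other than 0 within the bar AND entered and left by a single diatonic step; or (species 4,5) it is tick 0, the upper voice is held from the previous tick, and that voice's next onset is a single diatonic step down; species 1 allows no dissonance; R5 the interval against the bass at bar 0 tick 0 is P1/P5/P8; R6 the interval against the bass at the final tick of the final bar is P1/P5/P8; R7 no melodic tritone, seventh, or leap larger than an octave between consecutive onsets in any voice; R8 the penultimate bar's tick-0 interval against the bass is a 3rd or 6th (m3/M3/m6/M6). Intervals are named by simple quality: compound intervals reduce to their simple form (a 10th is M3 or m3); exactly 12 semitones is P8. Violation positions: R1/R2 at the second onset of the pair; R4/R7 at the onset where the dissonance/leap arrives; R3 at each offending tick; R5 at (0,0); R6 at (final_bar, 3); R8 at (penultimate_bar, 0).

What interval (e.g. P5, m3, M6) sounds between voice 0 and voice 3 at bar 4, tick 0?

m7

voice 0=D4 voice 3=C5 -> m7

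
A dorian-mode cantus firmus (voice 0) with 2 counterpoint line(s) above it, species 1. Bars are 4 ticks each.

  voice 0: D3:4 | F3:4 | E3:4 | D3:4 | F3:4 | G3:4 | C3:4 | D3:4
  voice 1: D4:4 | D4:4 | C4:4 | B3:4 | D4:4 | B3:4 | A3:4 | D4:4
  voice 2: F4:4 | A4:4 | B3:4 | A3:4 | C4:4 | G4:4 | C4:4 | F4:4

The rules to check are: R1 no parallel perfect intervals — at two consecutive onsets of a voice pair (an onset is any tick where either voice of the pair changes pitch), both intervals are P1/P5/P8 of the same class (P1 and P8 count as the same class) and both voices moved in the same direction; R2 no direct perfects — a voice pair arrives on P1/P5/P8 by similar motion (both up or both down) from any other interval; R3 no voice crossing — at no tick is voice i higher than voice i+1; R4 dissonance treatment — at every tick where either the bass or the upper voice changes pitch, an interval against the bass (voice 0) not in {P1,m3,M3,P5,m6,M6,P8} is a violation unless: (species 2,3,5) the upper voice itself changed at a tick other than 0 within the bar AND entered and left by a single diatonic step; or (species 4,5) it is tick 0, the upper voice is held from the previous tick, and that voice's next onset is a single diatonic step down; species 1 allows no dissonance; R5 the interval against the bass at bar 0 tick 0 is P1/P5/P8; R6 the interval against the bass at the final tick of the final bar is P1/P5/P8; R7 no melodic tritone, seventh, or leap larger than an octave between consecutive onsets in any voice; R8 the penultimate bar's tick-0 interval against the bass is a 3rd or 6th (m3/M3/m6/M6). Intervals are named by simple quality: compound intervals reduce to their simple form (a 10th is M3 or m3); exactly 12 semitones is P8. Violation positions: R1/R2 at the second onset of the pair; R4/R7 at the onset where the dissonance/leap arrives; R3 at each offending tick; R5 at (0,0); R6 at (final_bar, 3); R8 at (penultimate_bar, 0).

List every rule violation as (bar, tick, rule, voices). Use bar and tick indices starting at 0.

(0, 0, R5, (0, 2))
(2, 0, R2, (0, 2))
(2, 0, R3, (1, 2))
(2, 0, R7, (2,))
(2, 1, R3, (1, 2))
(2, 2, R3, (1, 2))
(2, 3, R3, (1, 2))
(3, 0, R1, (0, 2))
(3, 0, R3, (1, 2))
(3, 1, R3, (1, 2))
(3, 2, R3, (1, 2))
(3, 3, R3, (1, 2))
(4, 0, R1, (0, 2))
(4, 0, R3, (1, 2))
(4, 1, R3, (1, 2))
(4, 2, R3, (1, 2))
(4, 3, R3, (1, 2))
(5, 0, R2, (0, 2))
(6, 0, R1, (0, 2))
(6, 0, R8, (0, 2))
(7, 0, R2, (0, 1))
(7, 3, R6, (0, 2))

bar 0: v0=D3 v1=D4 v2=F4 downbeat m3
bar 1: v0=F3 v1=D4 v2=A4 downbeat M3
bar 2: v0=E3 v1=C4 v2=B3 downbeat P5
bar 3: v0=D3 v1=B3 v2=A3 downbeat P5
bar 4: v0=F3 v1=D4 v2=C4 downbeat P5
bar 5: v0=G3 v1=B3 v2=G4 downbeat P8
bar 6: v0=C3 v1=A3 v2=C4 downbeat P8
bar 7: v0=D3 v1=D4 v2=F4 downbeat m3
  -> R5 @ bar 0 tick 0 v(0, 2): opens on m3
  -> R2 @ bar 2 tick 0 v(0, 2): F3/A4 M3 -> E3/B3 P5 similar
  -> R3 @ bar 2 tick 0 v(1, 2): C4 above B3
  -> R7 @ bar 2 tick 0 v(2,): A4->B3 leap 10st
  -> R3 @ bar 2 tick 1 v(1, 2): C4 above B3
  -> R3 @ bar 2 tick 2 v(1, 2): C4 above B3
  -> R3 @ bar 2 tick 3 v(1, 2): C4 above B3
  -> R1 @ bar 3 tick 0 v(0, 2): E3/B3 P5 -> D3/A3 P5 similar
  -> R3 @ bar 3 tick 0 v(1, 2): B3 above A3
  -> R3 @ bar 3 tick 1 v(1, 2): B3 above A3
  -> R3 @ bar 3 tick 2 v(1, 2): B3 above A3
  -> R3 @ bar 3 tick 3 v(1, 2): B3 above A3
  -> R1 @ bar 4 tick 0 v(0, 2): D3/A3 P5 -> F3/C4 P5 similar
  -> R3 @ bar 4 tick 0 v(1, 2): D4 above C4
  -> R3 @ bar 4 tick 1 v(1, 2): D4 above C4
  -> R3 @ bar 4 tick 2 v(1, 2): D4 above C4
  -> R3 @ bar 4 tick 3 v(1, 2): D4 above C4
  -> R2 @ bar 5 tick 0 v(0, 2): F3/C4 P5 -> G3/G4 P8 similar
  -> R1 @ bar 6 tick 0 v(0, 2): G3/G4 P8 -> C3/C4 P8 similar
  -> R8 @ bar 6 tick 0 v(0, 2): penult P8 not 3rd/6th
  -> R2 @ bar 7 tick 0 v(0, 1): C3/A3 M6 -> D3/D4 P8 similar
  -> R6 @ bar 7 tick 3 v(0, 2): closes on m3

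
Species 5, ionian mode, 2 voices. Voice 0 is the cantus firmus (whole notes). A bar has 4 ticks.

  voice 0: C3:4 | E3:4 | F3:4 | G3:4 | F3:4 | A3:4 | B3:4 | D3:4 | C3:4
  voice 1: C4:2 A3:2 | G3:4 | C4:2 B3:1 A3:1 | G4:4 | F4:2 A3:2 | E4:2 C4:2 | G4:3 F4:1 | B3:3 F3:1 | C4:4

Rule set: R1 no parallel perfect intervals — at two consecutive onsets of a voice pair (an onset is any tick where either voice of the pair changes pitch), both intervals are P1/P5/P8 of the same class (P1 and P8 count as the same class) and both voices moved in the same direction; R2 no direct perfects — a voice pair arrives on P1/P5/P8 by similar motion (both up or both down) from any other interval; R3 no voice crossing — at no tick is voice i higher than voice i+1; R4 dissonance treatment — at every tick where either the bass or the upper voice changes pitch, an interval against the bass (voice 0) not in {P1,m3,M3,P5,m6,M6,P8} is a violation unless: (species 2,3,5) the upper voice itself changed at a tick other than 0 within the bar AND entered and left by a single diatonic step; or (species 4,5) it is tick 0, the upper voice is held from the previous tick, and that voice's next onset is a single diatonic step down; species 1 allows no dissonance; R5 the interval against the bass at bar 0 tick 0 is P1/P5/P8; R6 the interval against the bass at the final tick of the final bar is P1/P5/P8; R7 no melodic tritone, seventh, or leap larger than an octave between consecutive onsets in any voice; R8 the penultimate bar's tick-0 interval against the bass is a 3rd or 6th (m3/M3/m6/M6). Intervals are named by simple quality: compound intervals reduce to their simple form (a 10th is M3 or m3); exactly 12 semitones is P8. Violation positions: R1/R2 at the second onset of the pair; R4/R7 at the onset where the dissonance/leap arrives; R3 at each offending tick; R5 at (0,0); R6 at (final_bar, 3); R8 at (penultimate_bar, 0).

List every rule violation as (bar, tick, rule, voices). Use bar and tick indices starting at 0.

bar 0: v0=C3 v1=C4 downbeat P8
bar 1: v0=E3 v1=G3 downbeat m3
bar 2: v0=F3 v1=C4 downbeat P5
bar 3: v0=G3 v1=G4 downbeat P8
bar 4: v0=F3 v1=F4 downbeat P8
bar 5: v0=A3 v1=E4 downbeat P5
bar 6: v0=B3 v1=G4 downbeat m6
bar 7: v0=D3 v1=B3 downbeat M6
bar 8: v0=C3 v1=C4 downbeat P8
  -> R2 @ bar 2 tick 0 v(0, 1): E3/G3 m3 -> F3/C4 P5 similar
  -> R2 @ bar 3 tick 0 v(0, 1): F3/A3 M3 -> G3/G4 P8 similar
  -> R7 @ bar 3 tick 0 v(1,): A3->G4 leap 10st
  -> R1 @ bar 4 tick 0 v(0, 1): G3/G4 P8 -> F3/F4 P8 similar
  -> R2 @ bar 5 tick 0 v(0, 1): F3/A3 M3 -> A3/E4 P5 similar
  -> R4 @ bar 6 tick 3 v(0, 1): B3/F4 TT untreated
  -> R7 @ bar 7 tick 0 v(1,): F4->B3 leap 6st
  -> R7 @ bar 7 tick 3 v(1,): B3->F3 leap 6st

(2, 0, R2, (0, 1))
(3, 0, R2, (0, 1))
(3, 0, R7, (1,))
(4, 0, R1, (0, 1))
(5, 0, R2, (0, 1))
(6, 3, R4, (0, 1))
(7, 0, R7, (1,))
(7, 3, R7, (1,))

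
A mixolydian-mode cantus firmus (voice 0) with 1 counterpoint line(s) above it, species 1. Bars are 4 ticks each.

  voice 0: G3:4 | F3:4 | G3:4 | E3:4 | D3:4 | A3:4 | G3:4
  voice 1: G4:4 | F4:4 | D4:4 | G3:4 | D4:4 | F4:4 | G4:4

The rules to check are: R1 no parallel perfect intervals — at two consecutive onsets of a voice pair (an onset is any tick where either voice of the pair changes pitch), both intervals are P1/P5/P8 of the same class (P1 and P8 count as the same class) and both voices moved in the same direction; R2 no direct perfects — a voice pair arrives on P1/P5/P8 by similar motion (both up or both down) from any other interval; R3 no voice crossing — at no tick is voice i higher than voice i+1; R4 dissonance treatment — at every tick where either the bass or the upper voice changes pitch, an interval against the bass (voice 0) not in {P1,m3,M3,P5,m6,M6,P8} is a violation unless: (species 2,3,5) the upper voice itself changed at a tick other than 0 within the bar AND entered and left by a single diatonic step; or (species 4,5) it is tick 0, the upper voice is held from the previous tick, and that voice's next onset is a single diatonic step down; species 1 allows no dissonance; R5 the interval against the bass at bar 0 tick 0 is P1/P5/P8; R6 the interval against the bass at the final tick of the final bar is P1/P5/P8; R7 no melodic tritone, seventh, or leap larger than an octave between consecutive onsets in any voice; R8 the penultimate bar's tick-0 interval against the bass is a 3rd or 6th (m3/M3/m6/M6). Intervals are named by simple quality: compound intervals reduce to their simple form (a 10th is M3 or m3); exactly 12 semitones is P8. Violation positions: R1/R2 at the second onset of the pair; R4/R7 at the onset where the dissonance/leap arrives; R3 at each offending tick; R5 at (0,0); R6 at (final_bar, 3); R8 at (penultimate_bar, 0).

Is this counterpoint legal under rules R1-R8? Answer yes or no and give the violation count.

bar 0: v0=G3 v1=G4 (P8)
bar 1: v0=F3 v1=F4 (P8)
bar 2: v0=G3 v1=D4 (P5)
bar 3: v0=E3 v1=G3 (m3)
bar 4: v0=D3 v1=D4 (P8)
bar 5: v0=A3 v1=F4 (m6)
bar 6: v0=G3 v1=G4 (P8)
  R1 @ bar1.0: G3/G4 P8 -> F3/F4 P8 similar

No (1 violations)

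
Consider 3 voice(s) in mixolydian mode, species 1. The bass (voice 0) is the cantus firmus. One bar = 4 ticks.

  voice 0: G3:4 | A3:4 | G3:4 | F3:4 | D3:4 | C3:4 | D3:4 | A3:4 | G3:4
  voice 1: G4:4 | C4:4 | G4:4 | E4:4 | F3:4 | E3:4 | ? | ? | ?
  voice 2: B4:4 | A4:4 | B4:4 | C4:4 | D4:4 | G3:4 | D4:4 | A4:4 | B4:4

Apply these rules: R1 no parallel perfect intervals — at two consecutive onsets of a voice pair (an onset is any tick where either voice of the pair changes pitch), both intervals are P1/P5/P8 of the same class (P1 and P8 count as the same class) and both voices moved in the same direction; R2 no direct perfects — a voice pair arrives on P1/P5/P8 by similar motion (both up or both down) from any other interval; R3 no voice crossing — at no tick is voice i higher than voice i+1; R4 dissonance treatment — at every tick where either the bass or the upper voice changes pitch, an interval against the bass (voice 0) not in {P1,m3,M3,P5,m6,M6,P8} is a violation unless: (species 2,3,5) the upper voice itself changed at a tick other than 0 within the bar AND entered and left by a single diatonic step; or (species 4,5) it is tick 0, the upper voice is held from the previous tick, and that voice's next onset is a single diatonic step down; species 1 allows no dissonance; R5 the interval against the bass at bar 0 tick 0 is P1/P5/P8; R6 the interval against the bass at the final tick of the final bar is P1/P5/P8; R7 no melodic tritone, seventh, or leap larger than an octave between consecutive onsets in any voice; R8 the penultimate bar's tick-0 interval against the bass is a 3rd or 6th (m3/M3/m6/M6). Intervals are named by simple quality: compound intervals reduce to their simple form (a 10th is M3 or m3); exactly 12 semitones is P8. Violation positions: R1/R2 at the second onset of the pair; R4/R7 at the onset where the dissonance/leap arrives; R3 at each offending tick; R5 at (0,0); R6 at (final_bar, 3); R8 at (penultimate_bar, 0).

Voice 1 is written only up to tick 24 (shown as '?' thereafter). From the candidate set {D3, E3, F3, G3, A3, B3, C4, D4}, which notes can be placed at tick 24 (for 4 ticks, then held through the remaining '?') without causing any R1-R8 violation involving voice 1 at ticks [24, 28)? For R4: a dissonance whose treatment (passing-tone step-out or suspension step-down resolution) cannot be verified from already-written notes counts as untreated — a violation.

D3: legal
E3: violates R4
F3: legal
G3: violates R2,R4
A3: violates R2
B3: legal
C4: violates R4
D4: violates R2,R7

{B3, D3, F3}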